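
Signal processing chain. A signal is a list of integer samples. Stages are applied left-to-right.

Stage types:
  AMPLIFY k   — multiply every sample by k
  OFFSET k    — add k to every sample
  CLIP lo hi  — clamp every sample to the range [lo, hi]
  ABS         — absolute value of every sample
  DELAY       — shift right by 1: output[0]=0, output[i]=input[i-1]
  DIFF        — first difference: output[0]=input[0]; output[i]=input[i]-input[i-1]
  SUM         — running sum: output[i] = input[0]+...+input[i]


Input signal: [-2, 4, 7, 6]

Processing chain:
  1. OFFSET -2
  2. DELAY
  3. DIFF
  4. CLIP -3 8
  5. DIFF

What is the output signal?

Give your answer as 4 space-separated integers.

Input: [-2, 4, 7, 6]
Stage 1 (OFFSET -2): -2+-2=-4, 4+-2=2, 7+-2=5, 6+-2=4 -> [-4, 2, 5, 4]
Stage 2 (DELAY): [0, -4, 2, 5] = [0, -4, 2, 5] -> [0, -4, 2, 5]
Stage 3 (DIFF): s[0]=0, -4-0=-4, 2--4=6, 5-2=3 -> [0, -4, 6, 3]
Stage 4 (CLIP -3 8): clip(0,-3,8)=0, clip(-4,-3,8)=-3, clip(6,-3,8)=6, clip(3,-3,8)=3 -> [0, -3, 6, 3]
Stage 5 (DIFF): s[0]=0, -3-0=-3, 6--3=9, 3-6=-3 -> [0, -3, 9, -3]

Answer: 0 -3 9 -3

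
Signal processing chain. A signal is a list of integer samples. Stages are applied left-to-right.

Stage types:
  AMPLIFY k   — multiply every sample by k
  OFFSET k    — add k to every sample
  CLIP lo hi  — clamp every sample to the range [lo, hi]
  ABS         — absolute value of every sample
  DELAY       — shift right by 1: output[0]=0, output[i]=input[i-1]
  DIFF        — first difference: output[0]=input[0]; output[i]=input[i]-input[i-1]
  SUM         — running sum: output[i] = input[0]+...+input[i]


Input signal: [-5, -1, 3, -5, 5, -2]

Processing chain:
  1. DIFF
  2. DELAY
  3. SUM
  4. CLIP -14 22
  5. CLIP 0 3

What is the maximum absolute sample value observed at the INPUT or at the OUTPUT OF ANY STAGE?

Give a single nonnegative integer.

Input: [-5, -1, 3, -5, 5, -2] (max |s|=5)
Stage 1 (DIFF): s[0]=-5, -1--5=4, 3--1=4, -5-3=-8, 5--5=10, -2-5=-7 -> [-5, 4, 4, -8, 10, -7] (max |s|=10)
Stage 2 (DELAY): [0, -5, 4, 4, -8, 10] = [0, -5, 4, 4, -8, 10] -> [0, -5, 4, 4, -8, 10] (max |s|=10)
Stage 3 (SUM): sum[0..0]=0, sum[0..1]=-5, sum[0..2]=-1, sum[0..3]=3, sum[0..4]=-5, sum[0..5]=5 -> [0, -5, -1, 3, -5, 5] (max |s|=5)
Stage 4 (CLIP -14 22): clip(0,-14,22)=0, clip(-5,-14,22)=-5, clip(-1,-14,22)=-1, clip(3,-14,22)=3, clip(-5,-14,22)=-5, clip(5,-14,22)=5 -> [0, -5, -1, 3, -5, 5] (max |s|=5)
Stage 5 (CLIP 0 3): clip(0,0,3)=0, clip(-5,0,3)=0, clip(-1,0,3)=0, clip(3,0,3)=3, clip(-5,0,3)=0, clip(5,0,3)=3 -> [0, 0, 0, 3, 0, 3] (max |s|=3)
Overall max amplitude: 10

Answer: 10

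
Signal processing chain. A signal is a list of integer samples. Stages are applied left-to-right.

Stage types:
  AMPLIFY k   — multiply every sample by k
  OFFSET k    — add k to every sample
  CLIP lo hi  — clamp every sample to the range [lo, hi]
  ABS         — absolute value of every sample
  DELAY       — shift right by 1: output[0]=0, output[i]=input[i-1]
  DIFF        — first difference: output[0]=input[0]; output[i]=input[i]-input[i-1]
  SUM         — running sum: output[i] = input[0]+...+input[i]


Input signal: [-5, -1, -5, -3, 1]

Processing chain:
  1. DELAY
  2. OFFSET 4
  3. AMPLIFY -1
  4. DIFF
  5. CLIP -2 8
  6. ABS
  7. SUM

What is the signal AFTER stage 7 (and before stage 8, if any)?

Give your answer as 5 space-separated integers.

Input: [-5, -1, -5, -3, 1]
Stage 1 (DELAY): [0, -5, -1, -5, -3] = [0, -5, -1, -5, -3] -> [0, -5, -1, -5, -3]
Stage 2 (OFFSET 4): 0+4=4, -5+4=-1, -1+4=3, -5+4=-1, -3+4=1 -> [4, -1, 3, -1, 1]
Stage 3 (AMPLIFY -1): 4*-1=-4, -1*-1=1, 3*-1=-3, -1*-1=1, 1*-1=-1 -> [-4, 1, -3, 1, -1]
Stage 4 (DIFF): s[0]=-4, 1--4=5, -3-1=-4, 1--3=4, -1-1=-2 -> [-4, 5, -4, 4, -2]
Stage 5 (CLIP -2 8): clip(-4,-2,8)=-2, clip(5,-2,8)=5, clip(-4,-2,8)=-2, clip(4,-2,8)=4, clip(-2,-2,8)=-2 -> [-2, 5, -2, 4, -2]
Stage 6 (ABS): |-2|=2, |5|=5, |-2|=2, |4|=4, |-2|=2 -> [2, 5, 2, 4, 2]
Stage 7 (SUM): sum[0..0]=2, sum[0..1]=7, sum[0..2]=9, sum[0..3]=13, sum[0..4]=15 -> [2, 7, 9, 13, 15]

Answer: 2 7 9 13 15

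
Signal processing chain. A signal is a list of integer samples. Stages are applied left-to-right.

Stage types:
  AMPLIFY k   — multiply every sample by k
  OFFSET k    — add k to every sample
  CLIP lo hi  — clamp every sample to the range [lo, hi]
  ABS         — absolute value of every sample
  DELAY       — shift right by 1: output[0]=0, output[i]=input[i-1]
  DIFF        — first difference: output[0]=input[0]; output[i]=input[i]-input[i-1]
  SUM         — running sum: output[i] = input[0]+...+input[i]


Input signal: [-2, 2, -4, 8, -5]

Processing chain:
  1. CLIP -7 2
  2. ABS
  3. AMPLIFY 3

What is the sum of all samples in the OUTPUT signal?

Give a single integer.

Input: [-2, 2, -4, 8, -5]
Stage 1 (CLIP -7 2): clip(-2,-7,2)=-2, clip(2,-7,2)=2, clip(-4,-7,2)=-4, clip(8,-7,2)=2, clip(-5,-7,2)=-5 -> [-2, 2, -4, 2, -5]
Stage 2 (ABS): |-2|=2, |2|=2, |-4|=4, |2|=2, |-5|=5 -> [2, 2, 4, 2, 5]
Stage 3 (AMPLIFY 3): 2*3=6, 2*3=6, 4*3=12, 2*3=6, 5*3=15 -> [6, 6, 12, 6, 15]
Output sum: 45

Answer: 45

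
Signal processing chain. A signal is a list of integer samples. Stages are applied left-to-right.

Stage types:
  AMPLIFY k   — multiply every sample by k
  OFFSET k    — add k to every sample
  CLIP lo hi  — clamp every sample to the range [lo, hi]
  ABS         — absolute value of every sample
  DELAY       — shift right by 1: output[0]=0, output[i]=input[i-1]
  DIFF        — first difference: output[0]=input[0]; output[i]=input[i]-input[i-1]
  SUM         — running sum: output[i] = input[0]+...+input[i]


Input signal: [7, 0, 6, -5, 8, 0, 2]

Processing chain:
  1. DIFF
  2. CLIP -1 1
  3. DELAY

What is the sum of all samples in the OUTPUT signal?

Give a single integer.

Answer: 0

Derivation:
Input: [7, 0, 6, -5, 8, 0, 2]
Stage 1 (DIFF): s[0]=7, 0-7=-7, 6-0=6, -5-6=-11, 8--5=13, 0-8=-8, 2-0=2 -> [7, -7, 6, -11, 13, -8, 2]
Stage 2 (CLIP -1 1): clip(7,-1,1)=1, clip(-7,-1,1)=-1, clip(6,-1,1)=1, clip(-11,-1,1)=-1, clip(13,-1,1)=1, clip(-8,-1,1)=-1, clip(2,-1,1)=1 -> [1, -1, 1, -1, 1, -1, 1]
Stage 3 (DELAY): [0, 1, -1, 1, -1, 1, -1] = [0, 1, -1, 1, -1, 1, -1] -> [0, 1, -1, 1, -1, 1, -1]
Output sum: 0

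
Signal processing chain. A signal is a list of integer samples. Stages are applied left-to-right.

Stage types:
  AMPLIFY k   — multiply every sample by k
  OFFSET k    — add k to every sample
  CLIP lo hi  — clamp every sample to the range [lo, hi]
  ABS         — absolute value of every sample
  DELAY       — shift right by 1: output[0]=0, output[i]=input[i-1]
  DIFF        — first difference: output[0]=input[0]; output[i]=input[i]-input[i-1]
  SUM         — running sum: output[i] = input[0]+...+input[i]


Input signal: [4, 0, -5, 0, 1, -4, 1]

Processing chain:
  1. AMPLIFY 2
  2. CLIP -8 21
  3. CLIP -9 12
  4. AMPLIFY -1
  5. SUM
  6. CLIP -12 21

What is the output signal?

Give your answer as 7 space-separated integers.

Answer: -8 -8 0 0 -2 6 4

Derivation:
Input: [4, 0, -5, 0, 1, -4, 1]
Stage 1 (AMPLIFY 2): 4*2=8, 0*2=0, -5*2=-10, 0*2=0, 1*2=2, -4*2=-8, 1*2=2 -> [8, 0, -10, 0, 2, -8, 2]
Stage 2 (CLIP -8 21): clip(8,-8,21)=8, clip(0,-8,21)=0, clip(-10,-8,21)=-8, clip(0,-8,21)=0, clip(2,-8,21)=2, clip(-8,-8,21)=-8, clip(2,-8,21)=2 -> [8, 0, -8, 0, 2, -8, 2]
Stage 3 (CLIP -9 12): clip(8,-9,12)=8, clip(0,-9,12)=0, clip(-8,-9,12)=-8, clip(0,-9,12)=0, clip(2,-9,12)=2, clip(-8,-9,12)=-8, clip(2,-9,12)=2 -> [8, 0, -8, 0, 2, -8, 2]
Stage 4 (AMPLIFY -1): 8*-1=-8, 0*-1=0, -8*-1=8, 0*-1=0, 2*-1=-2, -8*-1=8, 2*-1=-2 -> [-8, 0, 8, 0, -2, 8, -2]
Stage 5 (SUM): sum[0..0]=-8, sum[0..1]=-8, sum[0..2]=0, sum[0..3]=0, sum[0..4]=-2, sum[0..5]=6, sum[0..6]=4 -> [-8, -8, 0, 0, -2, 6, 4]
Stage 6 (CLIP -12 21): clip(-8,-12,21)=-8, clip(-8,-12,21)=-8, clip(0,-12,21)=0, clip(0,-12,21)=0, clip(-2,-12,21)=-2, clip(6,-12,21)=6, clip(4,-12,21)=4 -> [-8, -8, 0, 0, -2, 6, 4]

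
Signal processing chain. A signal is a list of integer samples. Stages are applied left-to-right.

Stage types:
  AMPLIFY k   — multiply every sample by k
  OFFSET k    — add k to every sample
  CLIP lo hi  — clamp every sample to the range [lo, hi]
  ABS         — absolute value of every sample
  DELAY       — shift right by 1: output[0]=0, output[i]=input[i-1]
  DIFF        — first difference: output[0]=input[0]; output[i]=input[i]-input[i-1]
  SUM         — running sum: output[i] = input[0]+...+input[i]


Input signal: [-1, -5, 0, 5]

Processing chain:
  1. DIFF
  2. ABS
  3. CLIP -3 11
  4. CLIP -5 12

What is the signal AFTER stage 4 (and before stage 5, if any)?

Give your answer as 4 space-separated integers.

Answer: 1 4 5 5

Derivation:
Input: [-1, -5, 0, 5]
Stage 1 (DIFF): s[0]=-1, -5--1=-4, 0--5=5, 5-0=5 -> [-1, -4, 5, 5]
Stage 2 (ABS): |-1|=1, |-4|=4, |5|=5, |5|=5 -> [1, 4, 5, 5]
Stage 3 (CLIP -3 11): clip(1,-3,11)=1, clip(4,-3,11)=4, clip(5,-3,11)=5, clip(5,-3,11)=5 -> [1, 4, 5, 5]
Stage 4 (CLIP -5 12): clip(1,-5,12)=1, clip(4,-5,12)=4, clip(5,-5,12)=5, clip(5,-5,12)=5 -> [1, 4, 5, 5]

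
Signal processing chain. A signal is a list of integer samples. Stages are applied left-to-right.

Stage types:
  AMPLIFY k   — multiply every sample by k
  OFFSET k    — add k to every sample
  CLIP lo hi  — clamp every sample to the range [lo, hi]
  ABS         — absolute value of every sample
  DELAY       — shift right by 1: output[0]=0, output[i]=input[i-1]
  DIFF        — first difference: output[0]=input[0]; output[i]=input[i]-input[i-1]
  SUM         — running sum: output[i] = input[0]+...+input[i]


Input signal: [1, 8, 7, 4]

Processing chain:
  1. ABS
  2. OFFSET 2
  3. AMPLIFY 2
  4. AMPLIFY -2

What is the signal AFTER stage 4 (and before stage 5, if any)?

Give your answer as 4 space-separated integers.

Answer: -12 -40 -36 -24

Derivation:
Input: [1, 8, 7, 4]
Stage 1 (ABS): |1|=1, |8|=8, |7|=7, |4|=4 -> [1, 8, 7, 4]
Stage 2 (OFFSET 2): 1+2=3, 8+2=10, 7+2=9, 4+2=6 -> [3, 10, 9, 6]
Stage 3 (AMPLIFY 2): 3*2=6, 10*2=20, 9*2=18, 6*2=12 -> [6, 20, 18, 12]
Stage 4 (AMPLIFY -2): 6*-2=-12, 20*-2=-40, 18*-2=-36, 12*-2=-24 -> [-12, -40, -36, -24]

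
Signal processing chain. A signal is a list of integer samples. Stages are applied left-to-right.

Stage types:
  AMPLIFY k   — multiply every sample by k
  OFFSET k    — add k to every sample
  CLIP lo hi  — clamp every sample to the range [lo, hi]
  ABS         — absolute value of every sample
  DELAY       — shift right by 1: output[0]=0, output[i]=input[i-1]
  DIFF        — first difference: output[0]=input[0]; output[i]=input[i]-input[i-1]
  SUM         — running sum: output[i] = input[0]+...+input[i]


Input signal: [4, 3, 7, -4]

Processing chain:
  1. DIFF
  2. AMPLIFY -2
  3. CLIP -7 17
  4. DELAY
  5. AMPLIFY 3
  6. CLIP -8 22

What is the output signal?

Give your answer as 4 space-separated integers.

Answer: 0 -8 6 -8

Derivation:
Input: [4, 3, 7, -4]
Stage 1 (DIFF): s[0]=4, 3-4=-1, 7-3=4, -4-7=-11 -> [4, -1, 4, -11]
Stage 2 (AMPLIFY -2): 4*-2=-8, -1*-2=2, 4*-2=-8, -11*-2=22 -> [-8, 2, -8, 22]
Stage 3 (CLIP -7 17): clip(-8,-7,17)=-7, clip(2,-7,17)=2, clip(-8,-7,17)=-7, clip(22,-7,17)=17 -> [-7, 2, -7, 17]
Stage 4 (DELAY): [0, -7, 2, -7] = [0, -7, 2, -7] -> [0, -7, 2, -7]
Stage 5 (AMPLIFY 3): 0*3=0, -7*3=-21, 2*3=6, -7*3=-21 -> [0, -21, 6, -21]
Stage 6 (CLIP -8 22): clip(0,-8,22)=0, clip(-21,-8,22)=-8, clip(6,-8,22)=6, clip(-21,-8,22)=-8 -> [0, -8, 6, -8]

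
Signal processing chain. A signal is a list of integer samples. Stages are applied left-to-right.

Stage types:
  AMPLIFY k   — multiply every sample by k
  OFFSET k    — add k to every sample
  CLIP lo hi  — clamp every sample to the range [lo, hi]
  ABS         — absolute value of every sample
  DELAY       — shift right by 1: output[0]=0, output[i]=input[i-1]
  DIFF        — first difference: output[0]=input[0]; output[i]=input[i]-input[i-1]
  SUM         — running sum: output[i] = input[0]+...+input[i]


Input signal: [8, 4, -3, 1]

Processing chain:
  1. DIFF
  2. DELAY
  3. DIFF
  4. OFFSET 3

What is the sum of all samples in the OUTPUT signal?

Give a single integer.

Input: [8, 4, -3, 1]
Stage 1 (DIFF): s[0]=8, 4-8=-4, -3-4=-7, 1--3=4 -> [8, -4, -7, 4]
Stage 2 (DELAY): [0, 8, -4, -7] = [0, 8, -4, -7] -> [0, 8, -4, -7]
Stage 3 (DIFF): s[0]=0, 8-0=8, -4-8=-12, -7--4=-3 -> [0, 8, -12, -3]
Stage 4 (OFFSET 3): 0+3=3, 8+3=11, -12+3=-9, -3+3=0 -> [3, 11, -9, 0]
Output sum: 5

Answer: 5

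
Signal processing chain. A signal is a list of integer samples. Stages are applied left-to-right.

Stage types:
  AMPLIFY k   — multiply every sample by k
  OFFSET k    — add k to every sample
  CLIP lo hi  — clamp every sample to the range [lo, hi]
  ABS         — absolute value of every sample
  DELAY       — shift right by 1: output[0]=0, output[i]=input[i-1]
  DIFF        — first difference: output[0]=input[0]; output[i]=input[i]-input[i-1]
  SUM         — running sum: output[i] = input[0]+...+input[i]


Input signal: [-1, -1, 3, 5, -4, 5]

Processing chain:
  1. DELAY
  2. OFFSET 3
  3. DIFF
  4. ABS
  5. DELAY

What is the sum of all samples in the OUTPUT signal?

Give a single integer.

Answer: 10

Derivation:
Input: [-1, -1, 3, 5, -4, 5]
Stage 1 (DELAY): [0, -1, -1, 3, 5, -4] = [0, -1, -1, 3, 5, -4] -> [0, -1, -1, 3, 5, -4]
Stage 2 (OFFSET 3): 0+3=3, -1+3=2, -1+3=2, 3+3=6, 5+3=8, -4+3=-1 -> [3, 2, 2, 6, 8, -1]
Stage 3 (DIFF): s[0]=3, 2-3=-1, 2-2=0, 6-2=4, 8-6=2, -1-8=-9 -> [3, -1, 0, 4, 2, -9]
Stage 4 (ABS): |3|=3, |-1|=1, |0|=0, |4|=4, |2|=2, |-9|=9 -> [3, 1, 0, 4, 2, 9]
Stage 5 (DELAY): [0, 3, 1, 0, 4, 2] = [0, 3, 1, 0, 4, 2] -> [0, 3, 1, 0, 4, 2]
Output sum: 10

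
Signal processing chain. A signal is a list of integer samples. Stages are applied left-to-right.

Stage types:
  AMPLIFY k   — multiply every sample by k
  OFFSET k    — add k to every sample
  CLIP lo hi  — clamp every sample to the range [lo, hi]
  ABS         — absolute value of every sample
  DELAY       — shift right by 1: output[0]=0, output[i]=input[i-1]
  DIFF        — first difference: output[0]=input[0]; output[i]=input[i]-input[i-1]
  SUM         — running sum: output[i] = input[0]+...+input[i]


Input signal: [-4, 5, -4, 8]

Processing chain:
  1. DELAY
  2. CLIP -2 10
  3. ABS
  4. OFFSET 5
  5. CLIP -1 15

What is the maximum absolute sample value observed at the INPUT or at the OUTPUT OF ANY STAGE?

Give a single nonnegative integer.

Answer: 10

Derivation:
Input: [-4, 5, -4, 8] (max |s|=8)
Stage 1 (DELAY): [0, -4, 5, -4] = [0, -4, 5, -4] -> [0, -4, 5, -4] (max |s|=5)
Stage 2 (CLIP -2 10): clip(0,-2,10)=0, clip(-4,-2,10)=-2, clip(5,-2,10)=5, clip(-4,-2,10)=-2 -> [0, -2, 5, -2] (max |s|=5)
Stage 3 (ABS): |0|=0, |-2|=2, |5|=5, |-2|=2 -> [0, 2, 5, 2] (max |s|=5)
Stage 4 (OFFSET 5): 0+5=5, 2+5=7, 5+5=10, 2+5=7 -> [5, 7, 10, 7] (max |s|=10)
Stage 5 (CLIP -1 15): clip(5,-1,15)=5, clip(7,-1,15)=7, clip(10,-1,15)=10, clip(7,-1,15)=7 -> [5, 7, 10, 7] (max |s|=10)
Overall max amplitude: 10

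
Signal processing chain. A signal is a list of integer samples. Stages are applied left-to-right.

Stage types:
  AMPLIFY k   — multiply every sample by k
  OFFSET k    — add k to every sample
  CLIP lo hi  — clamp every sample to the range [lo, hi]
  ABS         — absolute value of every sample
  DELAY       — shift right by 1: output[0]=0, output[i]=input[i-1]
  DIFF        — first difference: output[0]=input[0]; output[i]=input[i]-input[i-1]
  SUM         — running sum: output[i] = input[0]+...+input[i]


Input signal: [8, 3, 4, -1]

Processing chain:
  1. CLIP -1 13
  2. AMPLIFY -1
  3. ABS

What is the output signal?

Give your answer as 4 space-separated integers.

Input: [8, 3, 4, -1]
Stage 1 (CLIP -1 13): clip(8,-1,13)=8, clip(3,-1,13)=3, clip(4,-1,13)=4, clip(-1,-1,13)=-1 -> [8, 3, 4, -1]
Stage 2 (AMPLIFY -1): 8*-1=-8, 3*-1=-3, 4*-1=-4, -1*-1=1 -> [-8, -3, -4, 1]
Stage 3 (ABS): |-8|=8, |-3|=3, |-4|=4, |1|=1 -> [8, 3, 4, 1]

Answer: 8 3 4 1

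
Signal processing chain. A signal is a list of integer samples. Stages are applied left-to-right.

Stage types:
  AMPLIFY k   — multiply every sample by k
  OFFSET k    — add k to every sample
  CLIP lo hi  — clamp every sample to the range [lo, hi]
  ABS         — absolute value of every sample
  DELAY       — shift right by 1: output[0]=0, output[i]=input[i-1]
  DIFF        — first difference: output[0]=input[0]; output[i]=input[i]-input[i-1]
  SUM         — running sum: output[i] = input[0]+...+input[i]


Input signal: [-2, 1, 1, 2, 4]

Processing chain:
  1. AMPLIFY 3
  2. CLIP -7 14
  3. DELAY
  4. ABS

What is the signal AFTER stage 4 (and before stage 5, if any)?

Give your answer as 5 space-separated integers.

Answer: 0 6 3 3 6

Derivation:
Input: [-2, 1, 1, 2, 4]
Stage 1 (AMPLIFY 3): -2*3=-6, 1*3=3, 1*3=3, 2*3=6, 4*3=12 -> [-6, 3, 3, 6, 12]
Stage 2 (CLIP -7 14): clip(-6,-7,14)=-6, clip(3,-7,14)=3, clip(3,-7,14)=3, clip(6,-7,14)=6, clip(12,-7,14)=12 -> [-6, 3, 3, 6, 12]
Stage 3 (DELAY): [0, -6, 3, 3, 6] = [0, -6, 3, 3, 6] -> [0, -6, 3, 3, 6]
Stage 4 (ABS): |0|=0, |-6|=6, |3|=3, |3|=3, |6|=6 -> [0, 6, 3, 3, 6]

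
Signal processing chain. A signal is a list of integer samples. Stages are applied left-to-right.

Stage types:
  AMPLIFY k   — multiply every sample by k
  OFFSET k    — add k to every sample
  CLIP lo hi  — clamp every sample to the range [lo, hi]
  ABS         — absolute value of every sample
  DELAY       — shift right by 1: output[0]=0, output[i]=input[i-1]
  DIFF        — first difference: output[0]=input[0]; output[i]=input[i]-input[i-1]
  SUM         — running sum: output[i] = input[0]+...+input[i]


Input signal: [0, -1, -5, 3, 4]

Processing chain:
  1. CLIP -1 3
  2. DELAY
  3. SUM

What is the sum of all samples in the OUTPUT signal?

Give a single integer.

Input: [0, -1, -5, 3, 4]
Stage 1 (CLIP -1 3): clip(0,-1,3)=0, clip(-1,-1,3)=-1, clip(-5,-1,3)=-1, clip(3,-1,3)=3, clip(4,-1,3)=3 -> [0, -1, -1, 3, 3]
Stage 2 (DELAY): [0, 0, -1, -1, 3] = [0, 0, -1, -1, 3] -> [0, 0, -1, -1, 3]
Stage 3 (SUM): sum[0..0]=0, sum[0..1]=0, sum[0..2]=-1, sum[0..3]=-2, sum[0..4]=1 -> [0, 0, -1, -2, 1]
Output sum: -2

Answer: -2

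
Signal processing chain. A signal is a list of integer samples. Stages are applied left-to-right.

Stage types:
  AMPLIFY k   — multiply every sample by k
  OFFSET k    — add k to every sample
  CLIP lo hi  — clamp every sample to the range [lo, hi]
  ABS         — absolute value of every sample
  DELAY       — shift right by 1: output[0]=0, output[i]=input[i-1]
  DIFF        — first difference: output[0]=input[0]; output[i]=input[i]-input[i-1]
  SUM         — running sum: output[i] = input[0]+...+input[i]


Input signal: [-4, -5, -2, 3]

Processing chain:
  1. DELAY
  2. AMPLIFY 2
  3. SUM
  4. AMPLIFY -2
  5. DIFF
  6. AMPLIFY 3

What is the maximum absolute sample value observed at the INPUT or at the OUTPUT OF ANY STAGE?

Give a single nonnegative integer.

Answer: 60

Derivation:
Input: [-4, -5, -2, 3] (max |s|=5)
Stage 1 (DELAY): [0, -4, -5, -2] = [0, -4, -5, -2] -> [0, -4, -5, -2] (max |s|=5)
Stage 2 (AMPLIFY 2): 0*2=0, -4*2=-8, -5*2=-10, -2*2=-4 -> [0, -8, -10, -4] (max |s|=10)
Stage 3 (SUM): sum[0..0]=0, sum[0..1]=-8, sum[0..2]=-18, sum[0..3]=-22 -> [0, -8, -18, -22] (max |s|=22)
Stage 4 (AMPLIFY -2): 0*-2=0, -8*-2=16, -18*-2=36, -22*-2=44 -> [0, 16, 36, 44] (max |s|=44)
Stage 5 (DIFF): s[0]=0, 16-0=16, 36-16=20, 44-36=8 -> [0, 16, 20, 8] (max |s|=20)
Stage 6 (AMPLIFY 3): 0*3=0, 16*3=48, 20*3=60, 8*3=24 -> [0, 48, 60, 24] (max |s|=60)
Overall max amplitude: 60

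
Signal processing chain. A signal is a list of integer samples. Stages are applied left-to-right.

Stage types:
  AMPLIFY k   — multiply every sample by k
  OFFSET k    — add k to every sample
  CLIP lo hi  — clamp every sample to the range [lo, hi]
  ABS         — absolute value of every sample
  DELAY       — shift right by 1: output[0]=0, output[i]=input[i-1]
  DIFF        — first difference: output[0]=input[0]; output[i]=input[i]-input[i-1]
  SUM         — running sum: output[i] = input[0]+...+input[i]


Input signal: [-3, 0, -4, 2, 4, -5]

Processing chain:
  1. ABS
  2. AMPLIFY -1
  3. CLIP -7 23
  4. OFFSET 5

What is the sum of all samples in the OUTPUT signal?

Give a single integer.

Answer: 12

Derivation:
Input: [-3, 0, -4, 2, 4, -5]
Stage 1 (ABS): |-3|=3, |0|=0, |-4|=4, |2|=2, |4|=4, |-5|=5 -> [3, 0, 4, 2, 4, 5]
Stage 2 (AMPLIFY -1): 3*-1=-3, 0*-1=0, 4*-1=-4, 2*-1=-2, 4*-1=-4, 5*-1=-5 -> [-3, 0, -4, -2, -4, -5]
Stage 3 (CLIP -7 23): clip(-3,-7,23)=-3, clip(0,-7,23)=0, clip(-4,-7,23)=-4, clip(-2,-7,23)=-2, clip(-4,-7,23)=-4, clip(-5,-7,23)=-5 -> [-3, 0, -4, -2, -4, -5]
Stage 4 (OFFSET 5): -3+5=2, 0+5=5, -4+5=1, -2+5=3, -4+5=1, -5+5=0 -> [2, 5, 1, 3, 1, 0]
Output sum: 12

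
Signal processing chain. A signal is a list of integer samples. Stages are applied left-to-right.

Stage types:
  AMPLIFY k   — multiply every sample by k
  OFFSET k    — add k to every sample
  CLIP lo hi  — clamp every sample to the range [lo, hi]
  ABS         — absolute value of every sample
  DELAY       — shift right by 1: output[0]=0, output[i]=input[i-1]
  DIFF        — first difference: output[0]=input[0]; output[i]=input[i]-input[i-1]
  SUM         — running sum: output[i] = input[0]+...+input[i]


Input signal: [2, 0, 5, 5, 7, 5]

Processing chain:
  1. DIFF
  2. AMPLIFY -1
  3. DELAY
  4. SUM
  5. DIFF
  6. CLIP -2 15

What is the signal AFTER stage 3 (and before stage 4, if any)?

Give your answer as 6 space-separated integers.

Input: [2, 0, 5, 5, 7, 5]
Stage 1 (DIFF): s[0]=2, 0-2=-2, 5-0=5, 5-5=0, 7-5=2, 5-7=-2 -> [2, -2, 5, 0, 2, -2]
Stage 2 (AMPLIFY -1): 2*-1=-2, -2*-1=2, 5*-1=-5, 0*-1=0, 2*-1=-2, -2*-1=2 -> [-2, 2, -5, 0, -2, 2]
Stage 3 (DELAY): [0, -2, 2, -5, 0, -2] = [0, -2, 2, -5, 0, -2] -> [0, -2, 2, -5, 0, -2]

Answer: 0 -2 2 -5 0 -2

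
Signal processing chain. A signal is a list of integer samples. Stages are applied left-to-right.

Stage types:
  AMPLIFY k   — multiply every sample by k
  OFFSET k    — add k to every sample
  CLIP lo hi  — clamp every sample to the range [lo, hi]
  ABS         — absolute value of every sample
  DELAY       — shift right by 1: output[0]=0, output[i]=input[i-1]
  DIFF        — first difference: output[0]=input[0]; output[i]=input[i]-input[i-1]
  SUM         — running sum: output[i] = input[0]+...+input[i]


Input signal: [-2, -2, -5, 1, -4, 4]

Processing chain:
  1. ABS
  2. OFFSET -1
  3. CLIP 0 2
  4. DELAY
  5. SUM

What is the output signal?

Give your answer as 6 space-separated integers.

Answer: 0 1 2 4 4 6

Derivation:
Input: [-2, -2, -5, 1, -4, 4]
Stage 1 (ABS): |-2|=2, |-2|=2, |-5|=5, |1|=1, |-4|=4, |4|=4 -> [2, 2, 5, 1, 4, 4]
Stage 2 (OFFSET -1): 2+-1=1, 2+-1=1, 5+-1=4, 1+-1=0, 4+-1=3, 4+-1=3 -> [1, 1, 4, 0, 3, 3]
Stage 3 (CLIP 0 2): clip(1,0,2)=1, clip(1,0,2)=1, clip(4,0,2)=2, clip(0,0,2)=0, clip(3,0,2)=2, clip(3,0,2)=2 -> [1, 1, 2, 0, 2, 2]
Stage 4 (DELAY): [0, 1, 1, 2, 0, 2] = [0, 1, 1, 2, 0, 2] -> [0, 1, 1, 2, 0, 2]
Stage 5 (SUM): sum[0..0]=0, sum[0..1]=1, sum[0..2]=2, sum[0..3]=4, sum[0..4]=4, sum[0..5]=6 -> [0, 1, 2, 4, 4, 6]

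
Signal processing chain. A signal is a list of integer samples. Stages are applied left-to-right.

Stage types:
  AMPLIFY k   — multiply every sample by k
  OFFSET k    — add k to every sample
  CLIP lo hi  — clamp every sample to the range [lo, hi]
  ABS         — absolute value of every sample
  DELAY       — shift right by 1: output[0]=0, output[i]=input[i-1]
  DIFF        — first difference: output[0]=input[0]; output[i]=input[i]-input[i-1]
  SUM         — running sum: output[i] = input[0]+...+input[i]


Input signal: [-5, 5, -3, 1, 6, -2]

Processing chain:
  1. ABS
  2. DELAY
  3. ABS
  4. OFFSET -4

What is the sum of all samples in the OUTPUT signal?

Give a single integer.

Input: [-5, 5, -3, 1, 6, -2]
Stage 1 (ABS): |-5|=5, |5|=5, |-3|=3, |1|=1, |6|=6, |-2|=2 -> [5, 5, 3, 1, 6, 2]
Stage 2 (DELAY): [0, 5, 5, 3, 1, 6] = [0, 5, 5, 3, 1, 6] -> [0, 5, 5, 3, 1, 6]
Stage 3 (ABS): |0|=0, |5|=5, |5|=5, |3|=3, |1|=1, |6|=6 -> [0, 5, 5, 3, 1, 6]
Stage 4 (OFFSET -4): 0+-4=-4, 5+-4=1, 5+-4=1, 3+-4=-1, 1+-4=-3, 6+-4=2 -> [-4, 1, 1, -1, -3, 2]
Output sum: -4

Answer: -4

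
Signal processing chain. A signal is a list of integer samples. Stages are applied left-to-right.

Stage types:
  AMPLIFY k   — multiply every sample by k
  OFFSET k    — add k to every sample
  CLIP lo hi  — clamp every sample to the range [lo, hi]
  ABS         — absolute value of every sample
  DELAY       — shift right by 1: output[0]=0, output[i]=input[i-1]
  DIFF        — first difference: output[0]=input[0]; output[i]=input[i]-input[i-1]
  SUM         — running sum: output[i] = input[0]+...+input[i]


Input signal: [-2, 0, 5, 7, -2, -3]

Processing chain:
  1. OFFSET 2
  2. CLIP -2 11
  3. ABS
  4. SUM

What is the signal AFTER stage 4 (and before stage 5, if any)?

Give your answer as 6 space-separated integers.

Answer: 0 2 9 18 18 19

Derivation:
Input: [-2, 0, 5, 7, -2, -3]
Stage 1 (OFFSET 2): -2+2=0, 0+2=2, 5+2=7, 7+2=9, -2+2=0, -3+2=-1 -> [0, 2, 7, 9, 0, -1]
Stage 2 (CLIP -2 11): clip(0,-2,11)=0, clip(2,-2,11)=2, clip(7,-2,11)=7, clip(9,-2,11)=9, clip(0,-2,11)=0, clip(-1,-2,11)=-1 -> [0, 2, 7, 9, 0, -1]
Stage 3 (ABS): |0|=0, |2|=2, |7|=7, |9|=9, |0|=0, |-1|=1 -> [0, 2, 7, 9, 0, 1]
Stage 4 (SUM): sum[0..0]=0, sum[0..1]=2, sum[0..2]=9, sum[0..3]=18, sum[0..4]=18, sum[0..5]=19 -> [0, 2, 9, 18, 18, 19]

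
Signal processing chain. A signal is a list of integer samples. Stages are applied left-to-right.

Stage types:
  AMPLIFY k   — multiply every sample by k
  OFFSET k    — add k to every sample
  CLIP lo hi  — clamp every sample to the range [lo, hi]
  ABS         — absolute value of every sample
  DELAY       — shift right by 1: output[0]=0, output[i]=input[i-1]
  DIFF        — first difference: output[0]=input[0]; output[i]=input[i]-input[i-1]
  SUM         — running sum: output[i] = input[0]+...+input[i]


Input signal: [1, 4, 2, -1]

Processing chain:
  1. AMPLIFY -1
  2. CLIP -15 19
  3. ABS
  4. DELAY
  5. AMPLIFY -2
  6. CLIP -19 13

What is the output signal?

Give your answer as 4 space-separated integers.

Input: [1, 4, 2, -1]
Stage 1 (AMPLIFY -1): 1*-1=-1, 4*-1=-4, 2*-1=-2, -1*-1=1 -> [-1, -4, -2, 1]
Stage 2 (CLIP -15 19): clip(-1,-15,19)=-1, clip(-4,-15,19)=-4, clip(-2,-15,19)=-2, clip(1,-15,19)=1 -> [-1, -4, -2, 1]
Stage 3 (ABS): |-1|=1, |-4|=4, |-2|=2, |1|=1 -> [1, 4, 2, 1]
Stage 4 (DELAY): [0, 1, 4, 2] = [0, 1, 4, 2] -> [0, 1, 4, 2]
Stage 5 (AMPLIFY -2): 0*-2=0, 1*-2=-2, 4*-2=-8, 2*-2=-4 -> [0, -2, -8, -4]
Stage 6 (CLIP -19 13): clip(0,-19,13)=0, clip(-2,-19,13)=-2, clip(-8,-19,13)=-8, clip(-4,-19,13)=-4 -> [0, -2, -8, -4]

Answer: 0 -2 -8 -4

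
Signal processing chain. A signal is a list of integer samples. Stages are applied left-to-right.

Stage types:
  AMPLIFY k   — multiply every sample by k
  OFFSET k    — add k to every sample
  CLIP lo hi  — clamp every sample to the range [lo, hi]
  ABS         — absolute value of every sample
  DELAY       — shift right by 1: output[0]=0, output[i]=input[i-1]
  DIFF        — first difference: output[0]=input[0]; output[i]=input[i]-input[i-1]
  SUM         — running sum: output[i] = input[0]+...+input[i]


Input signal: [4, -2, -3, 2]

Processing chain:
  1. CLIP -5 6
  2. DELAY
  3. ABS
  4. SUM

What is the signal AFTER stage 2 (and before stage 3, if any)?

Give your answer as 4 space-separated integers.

Input: [4, -2, -3, 2]
Stage 1 (CLIP -5 6): clip(4,-5,6)=4, clip(-2,-5,6)=-2, clip(-3,-5,6)=-3, clip(2,-5,6)=2 -> [4, -2, -3, 2]
Stage 2 (DELAY): [0, 4, -2, -3] = [0, 4, -2, -3] -> [0, 4, -2, -3]

Answer: 0 4 -2 -3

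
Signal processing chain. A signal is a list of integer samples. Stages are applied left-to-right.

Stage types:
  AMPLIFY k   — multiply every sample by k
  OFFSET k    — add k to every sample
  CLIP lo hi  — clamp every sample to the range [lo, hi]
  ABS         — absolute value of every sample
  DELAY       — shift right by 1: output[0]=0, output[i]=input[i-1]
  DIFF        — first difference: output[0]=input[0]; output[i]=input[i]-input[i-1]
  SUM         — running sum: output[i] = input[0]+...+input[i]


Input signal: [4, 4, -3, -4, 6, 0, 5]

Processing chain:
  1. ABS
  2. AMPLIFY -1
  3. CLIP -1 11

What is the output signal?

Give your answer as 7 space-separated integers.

Input: [4, 4, -3, -4, 6, 0, 5]
Stage 1 (ABS): |4|=4, |4|=4, |-3|=3, |-4|=4, |6|=6, |0|=0, |5|=5 -> [4, 4, 3, 4, 6, 0, 5]
Stage 2 (AMPLIFY -1): 4*-1=-4, 4*-1=-4, 3*-1=-3, 4*-1=-4, 6*-1=-6, 0*-1=0, 5*-1=-5 -> [-4, -4, -3, -4, -6, 0, -5]
Stage 3 (CLIP -1 11): clip(-4,-1,11)=-1, clip(-4,-1,11)=-1, clip(-3,-1,11)=-1, clip(-4,-1,11)=-1, clip(-6,-1,11)=-1, clip(0,-1,11)=0, clip(-5,-1,11)=-1 -> [-1, -1, -1, -1, -1, 0, -1]

Answer: -1 -1 -1 -1 -1 0 -1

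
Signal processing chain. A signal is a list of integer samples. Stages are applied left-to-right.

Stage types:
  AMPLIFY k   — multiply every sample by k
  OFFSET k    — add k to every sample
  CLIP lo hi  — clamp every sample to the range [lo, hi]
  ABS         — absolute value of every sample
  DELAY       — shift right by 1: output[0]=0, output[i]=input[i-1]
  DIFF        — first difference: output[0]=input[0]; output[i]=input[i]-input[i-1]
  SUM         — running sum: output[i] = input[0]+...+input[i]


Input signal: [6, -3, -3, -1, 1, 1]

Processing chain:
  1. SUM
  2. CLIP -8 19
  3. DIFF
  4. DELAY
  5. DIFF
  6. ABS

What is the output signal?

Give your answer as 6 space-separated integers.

Answer: 0 6 9 0 2 2

Derivation:
Input: [6, -3, -3, -1, 1, 1]
Stage 1 (SUM): sum[0..0]=6, sum[0..1]=3, sum[0..2]=0, sum[0..3]=-1, sum[0..4]=0, sum[0..5]=1 -> [6, 3, 0, -1, 0, 1]
Stage 2 (CLIP -8 19): clip(6,-8,19)=6, clip(3,-8,19)=3, clip(0,-8,19)=0, clip(-1,-8,19)=-1, clip(0,-8,19)=0, clip(1,-8,19)=1 -> [6, 3, 0, -1, 0, 1]
Stage 3 (DIFF): s[0]=6, 3-6=-3, 0-3=-3, -1-0=-1, 0--1=1, 1-0=1 -> [6, -3, -3, -1, 1, 1]
Stage 4 (DELAY): [0, 6, -3, -3, -1, 1] = [0, 6, -3, -3, -1, 1] -> [0, 6, -3, -3, -1, 1]
Stage 5 (DIFF): s[0]=0, 6-0=6, -3-6=-9, -3--3=0, -1--3=2, 1--1=2 -> [0, 6, -9, 0, 2, 2]
Stage 6 (ABS): |0|=0, |6|=6, |-9|=9, |0|=0, |2|=2, |2|=2 -> [0, 6, 9, 0, 2, 2]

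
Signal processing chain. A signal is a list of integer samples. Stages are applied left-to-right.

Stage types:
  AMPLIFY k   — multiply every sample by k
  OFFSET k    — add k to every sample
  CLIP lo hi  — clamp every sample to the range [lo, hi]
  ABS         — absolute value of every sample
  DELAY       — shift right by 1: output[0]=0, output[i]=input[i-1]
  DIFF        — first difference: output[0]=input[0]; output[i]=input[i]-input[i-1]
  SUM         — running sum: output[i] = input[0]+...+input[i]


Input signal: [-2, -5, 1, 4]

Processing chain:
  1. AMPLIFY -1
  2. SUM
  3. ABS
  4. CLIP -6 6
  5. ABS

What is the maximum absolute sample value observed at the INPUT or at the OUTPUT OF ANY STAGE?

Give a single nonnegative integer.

Input: [-2, -5, 1, 4] (max |s|=5)
Stage 1 (AMPLIFY -1): -2*-1=2, -5*-1=5, 1*-1=-1, 4*-1=-4 -> [2, 5, -1, -4] (max |s|=5)
Stage 2 (SUM): sum[0..0]=2, sum[0..1]=7, sum[0..2]=6, sum[0..3]=2 -> [2, 7, 6, 2] (max |s|=7)
Stage 3 (ABS): |2|=2, |7|=7, |6|=6, |2|=2 -> [2, 7, 6, 2] (max |s|=7)
Stage 4 (CLIP -6 6): clip(2,-6,6)=2, clip(7,-6,6)=6, clip(6,-6,6)=6, clip(2,-6,6)=2 -> [2, 6, 6, 2] (max |s|=6)
Stage 5 (ABS): |2|=2, |6|=6, |6|=6, |2|=2 -> [2, 6, 6, 2] (max |s|=6)
Overall max amplitude: 7

Answer: 7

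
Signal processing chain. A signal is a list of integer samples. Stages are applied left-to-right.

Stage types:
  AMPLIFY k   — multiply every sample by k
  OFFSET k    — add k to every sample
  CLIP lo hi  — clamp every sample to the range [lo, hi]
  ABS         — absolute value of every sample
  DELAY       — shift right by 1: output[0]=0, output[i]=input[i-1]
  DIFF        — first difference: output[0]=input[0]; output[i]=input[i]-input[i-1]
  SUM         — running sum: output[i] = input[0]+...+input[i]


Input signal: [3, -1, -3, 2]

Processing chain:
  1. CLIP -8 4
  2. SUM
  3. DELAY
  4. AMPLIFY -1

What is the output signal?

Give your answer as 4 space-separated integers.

Answer: 0 -3 -2 1

Derivation:
Input: [3, -1, -3, 2]
Stage 1 (CLIP -8 4): clip(3,-8,4)=3, clip(-1,-8,4)=-1, clip(-3,-8,4)=-3, clip(2,-8,4)=2 -> [3, -1, -3, 2]
Stage 2 (SUM): sum[0..0]=3, sum[0..1]=2, sum[0..2]=-1, sum[0..3]=1 -> [3, 2, -1, 1]
Stage 3 (DELAY): [0, 3, 2, -1] = [0, 3, 2, -1] -> [0, 3, 2, -1]
Stage 4 (AMPLIFY -1): 0*-1=0, 3*-1=-3, 2*-1=-2, -1*-1=1 -> [0, -3, -2, 1]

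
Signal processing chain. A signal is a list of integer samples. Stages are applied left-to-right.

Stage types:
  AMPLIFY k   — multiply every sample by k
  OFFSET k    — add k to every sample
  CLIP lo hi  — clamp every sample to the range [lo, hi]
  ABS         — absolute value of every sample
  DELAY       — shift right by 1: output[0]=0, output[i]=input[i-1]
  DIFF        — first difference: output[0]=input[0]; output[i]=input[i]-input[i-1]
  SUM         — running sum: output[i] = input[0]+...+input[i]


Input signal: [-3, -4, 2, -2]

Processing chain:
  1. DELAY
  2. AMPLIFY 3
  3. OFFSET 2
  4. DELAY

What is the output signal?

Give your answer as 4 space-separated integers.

Answer: 0 2 -7 -10

Derivation:
Input: [-3, -4, 2, -2]
Stage 1 (DELAY): [0, -3, -4, 2] = [0, -3, -4, 2] -> [0, -3, -4, 2]
Stage 2 (AMPLIFY 3): 0*3=0, -3*3=-9, -4*3=-12, 2*3=6 -> [0, -9, -12, 6]
Stage 3 (OFFSET 2): 0+2=2, -9+2=-7, -12+2=-10, 6+2=8 -> [2, -7, -10, 8]
Stage 4 (DELAY): [0, 2, -7, -10] = [0, 2, -7, -10] -> [0, 2, -7, -10]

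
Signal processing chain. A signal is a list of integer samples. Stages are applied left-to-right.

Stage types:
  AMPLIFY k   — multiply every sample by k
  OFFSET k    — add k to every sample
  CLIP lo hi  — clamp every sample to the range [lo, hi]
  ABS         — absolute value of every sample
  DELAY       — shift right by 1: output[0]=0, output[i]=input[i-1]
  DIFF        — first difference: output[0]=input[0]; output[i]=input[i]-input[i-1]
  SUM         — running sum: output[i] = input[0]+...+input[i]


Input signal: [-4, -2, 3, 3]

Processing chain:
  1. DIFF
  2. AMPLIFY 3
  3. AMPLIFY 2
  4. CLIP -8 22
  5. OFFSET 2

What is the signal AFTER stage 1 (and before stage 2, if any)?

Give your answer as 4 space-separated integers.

Input: [-4, -2, 3, 3]
Stage 1 (DIFF): s[0]=-4, -2--4=2, 3--2=5, 3-3=0 -> [-4, 2, 5, 0]

Answer: -4 2 5 0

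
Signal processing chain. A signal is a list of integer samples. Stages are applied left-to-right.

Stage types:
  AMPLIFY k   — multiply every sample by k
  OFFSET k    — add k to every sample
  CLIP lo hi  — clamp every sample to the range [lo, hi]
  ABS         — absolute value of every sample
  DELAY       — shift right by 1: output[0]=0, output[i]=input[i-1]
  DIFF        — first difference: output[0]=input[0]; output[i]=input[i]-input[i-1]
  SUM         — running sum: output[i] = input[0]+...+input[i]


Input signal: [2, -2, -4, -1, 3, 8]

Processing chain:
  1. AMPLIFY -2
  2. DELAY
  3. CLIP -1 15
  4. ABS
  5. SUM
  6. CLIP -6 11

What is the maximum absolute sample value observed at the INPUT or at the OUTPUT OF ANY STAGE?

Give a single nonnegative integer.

Answer: 16

Derivation:
Input: [2, -2, -4, -1, 3, 8] (max |s|=8)
Stage 1 (AMPLIFY -2): 2*-2=-4, -2*-2=4, -4*-2=8, -1*-2=2, 3*-2=-6, 8*-2=-16 -> [-4, 4, 8, 2, -6, -16] (max |s|=16)
Stage 2 (DELAY): [0, -4, 4, 8, 2, -6] = [0, -4, 4, 8, 2, -6] -> [0, -4, 4, 8, 2, -6] (max |s|=8)
Stage 3 (CLIP -1 15): clip(0,-1,15)=0, clip(-4,-1,15)=-1, clip(4,-1,15)=4, clip(8,-1,15)=8, clip(2,-1,15)=2, clip(-6,-1,15)=-1 -> [0, -1, 4, 8, 2, -1] (max |s|=8)
Stage 4 (ABS): |0|=0, |-1|=1, |4|=4, |8|=8, |2|=2, |-1|=1 -> [0, 1, 4, 8, 2, 1] (max |s|=8)
Stage 5 (SUM): sum[0..0]=0, sum[0..1]=1, sum[0..2]=5, sum[0..3]=13, sum[0..4]=15, sum[0..5]=16 -> [0, 1, 5, 13, 15, 16] (max |s|=16)
Stage 6 (CLIP -6 11): clip(0,-6,11)=0, clip(1,-6,11)=1, clip(5,-6,11)=5, clip(13,-6,11)=11, clip(15,-6,11)=11, clip(16,-6,11)=11 -> [0, 1, 5, 11, 11, 11] (max |s|=11)
Overall max amplitude: 16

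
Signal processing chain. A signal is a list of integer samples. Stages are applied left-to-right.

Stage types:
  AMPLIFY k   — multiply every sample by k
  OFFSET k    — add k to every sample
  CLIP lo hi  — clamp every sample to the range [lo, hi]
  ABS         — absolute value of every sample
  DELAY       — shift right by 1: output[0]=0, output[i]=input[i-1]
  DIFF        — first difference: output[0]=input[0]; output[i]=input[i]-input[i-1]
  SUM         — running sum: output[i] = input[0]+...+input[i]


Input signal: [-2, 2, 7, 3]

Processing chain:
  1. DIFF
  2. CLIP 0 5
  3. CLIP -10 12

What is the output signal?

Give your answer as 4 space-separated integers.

Answer: 0 4 5 0

Derivation:
Input: [-2, 2, 7, 3]
Stage 1 (DIFF): s[0]=-2, 2--2=4, 7-2=5, 3-7=-4 -> [-2, 4, 5, -4]
Stage 2 (CLIP 0 5): clip(-2,0,5)=0, clip(4,0,5)=4, clip(5,0,5)=5, clip(-4,0,5)=0 -> [0, 4, 5, 0]
Stage 3 (CLIP -10 12): clip(0,-10,12)=0, clip(4,-10,12)=4, clip(5,-10,12)=5, clip(0,-10,12)=0 -> [0, 4, 5, 0]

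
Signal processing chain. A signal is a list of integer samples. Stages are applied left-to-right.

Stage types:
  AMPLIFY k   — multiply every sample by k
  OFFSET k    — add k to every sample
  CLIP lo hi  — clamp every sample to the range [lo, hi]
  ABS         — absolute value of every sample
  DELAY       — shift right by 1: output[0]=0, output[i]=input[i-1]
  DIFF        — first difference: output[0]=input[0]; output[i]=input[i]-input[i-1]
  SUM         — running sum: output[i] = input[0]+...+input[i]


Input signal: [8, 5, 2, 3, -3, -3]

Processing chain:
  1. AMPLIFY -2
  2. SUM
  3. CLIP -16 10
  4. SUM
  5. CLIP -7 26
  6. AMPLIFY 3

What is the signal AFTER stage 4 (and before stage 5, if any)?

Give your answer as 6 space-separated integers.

Input: [8, 5, 2, 3, -3, -3]
Stage 1 (AMPLIFY -2): 8*-2=-16, 5*-2=-10, 2*-2=-4, 3*-2=-6, -3*-2=6, -3*-2=6 -> [-16, -10, -4, -6, 6, 6]
Stage 2 (SUM): sum[0..0]=-16, sum[0..1]=-26, sum[0..2]=-30, sum[0..3]=-36, sum[0..4]=-30, sum[0..5]=-24 -> [-16, -26, -30, -36, -30, -24]
Stage 3 (CLIP -16 10): clip(-16,-16,10)=-16, clip(-26,-16,10)=-16, clip(-30,-16,10)=-16, clip(-36,-16,10)=-16, clip(-30,-16,10)=-16, clip(-24,-16,10)=-16 -> [-16, -16, -16, -16, -16, -16]
Stage 4 (SUM): sum[0..0]=-16, sum[0..1]=-32, sum[0..2]=-48, sum[0..3]=-64, sum[0..4]=-80, sum[0..5]=-96 -> [-16, -32, -48, -64, -80, -96]

Answer: -16 -32 -48 -64 -80 -96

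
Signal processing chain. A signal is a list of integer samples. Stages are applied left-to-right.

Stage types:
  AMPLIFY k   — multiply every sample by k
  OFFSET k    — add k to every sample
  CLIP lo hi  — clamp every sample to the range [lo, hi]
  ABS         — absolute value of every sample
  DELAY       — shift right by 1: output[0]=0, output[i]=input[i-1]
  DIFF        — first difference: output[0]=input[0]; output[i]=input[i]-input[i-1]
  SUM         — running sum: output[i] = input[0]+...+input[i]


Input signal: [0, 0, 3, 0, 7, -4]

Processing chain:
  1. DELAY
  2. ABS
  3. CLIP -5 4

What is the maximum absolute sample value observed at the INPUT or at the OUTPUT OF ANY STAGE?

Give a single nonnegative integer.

Answer: 7

Derivation:
Input: [0, 0, 3, 0, 7, -4] (max |s|=7)
Stage 1 (DELAY): [0, 0, 0, 3, 0, 7] = [0, 0, 0, 3, 0, 7] -> [0, 0, 0, 3, 0, 7] (max |s|=7)
Stage 2 (ABS): |0|=0, |0|=0, |0|=0, |3|=3, |0|=0, |7|=7 -> [0, 0, 0, 3, 0, 7] (max |s|=7)
Stage 3 (CLIP -5 4): clip(0,-5,4)=0, clip(0,-5,4)=0, clip(0,-5,4)=0, clip(3,-5,4)=3, clip(0,-5,4)=0, clip(7,-5,4)=4 -> [0, 0, 0, 3, 0, 4] (max |s|=4)
Overall max amplitude: 7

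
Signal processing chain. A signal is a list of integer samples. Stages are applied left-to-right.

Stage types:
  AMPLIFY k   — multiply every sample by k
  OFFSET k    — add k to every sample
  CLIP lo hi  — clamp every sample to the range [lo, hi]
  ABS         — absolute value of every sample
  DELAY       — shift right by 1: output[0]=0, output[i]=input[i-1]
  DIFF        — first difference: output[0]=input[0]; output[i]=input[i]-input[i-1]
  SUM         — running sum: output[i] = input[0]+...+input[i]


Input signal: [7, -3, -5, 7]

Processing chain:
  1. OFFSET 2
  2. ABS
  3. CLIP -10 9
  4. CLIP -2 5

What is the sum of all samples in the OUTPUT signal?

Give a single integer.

Input: [7, -3, -5, 7]
Stage 1 (OFFSET 2): 7+2=9, -3+2=-1, -5+2=-3, 7+2=9 -> [9, -1, -3, 9]
Stage 2 (ABS): |9|=9, |-1|=1, |-3|=3, |9|=9 -> [9, 1, 3, 9]
Stage 3 (CLIP -10 9): clip(9,-10,9)=9, clip(1,-10,9)=1, clip(3,-10,9)=3, clip(9,-10,9)=9 -> [9, 1, 3, 9]
Stage 4 (CLIP -2 5): clip(9,-2,5)=5, clip(1,-2,5)=1, clip(3,-2,5)=3, clip(9,-2,5)=5 -> [5, 1, 3, 5]
Output sum: 14

Answer: 14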